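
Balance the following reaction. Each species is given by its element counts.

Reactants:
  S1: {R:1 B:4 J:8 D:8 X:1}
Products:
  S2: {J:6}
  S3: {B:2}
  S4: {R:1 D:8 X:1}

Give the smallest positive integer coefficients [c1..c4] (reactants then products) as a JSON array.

Coefficients: [3, 4, 6, 3]

R: 3·1 = 3 | 4·0+6·0+3·1 = 3
B: 3·4 = 12 | 4·0+6·2+3·0 = 12
J: 3·8 = 24 | 4·6+6·0+3·0 = 24
D: 3·8 = 24 | 4·0+6·0+3·8 = 24
X: 3·1 = 3 | 4·0+6·0+3·1 = 3
gcd(3,4,6,3) = 1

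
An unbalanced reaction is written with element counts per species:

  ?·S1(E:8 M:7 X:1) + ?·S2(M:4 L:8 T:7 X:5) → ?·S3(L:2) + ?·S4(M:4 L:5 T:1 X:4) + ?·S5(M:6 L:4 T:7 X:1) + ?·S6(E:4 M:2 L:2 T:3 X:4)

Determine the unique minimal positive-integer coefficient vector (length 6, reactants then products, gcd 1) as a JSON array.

Coefficients: [2, 5, 5, 2, 3, 4]

E: 2·8+5·0 = 16 | 5·0+2·0+3·0+4·4 = 16
M: 2·7+5·4 = 34 | 5·0+2·4+3·6+4·2 = 34
L: 2·0+5·8 = 40 | 5·2+2·5+3·4+4·2 = 40
T: 2·0+5·7 = 35 | 5·0+2·1+3·7+4·3 = 35
X: 2·1+5·5 = 27 | 5·0+2·4+3·1+4·4 = 27
gcd(2,5,5,2,3,4) = 1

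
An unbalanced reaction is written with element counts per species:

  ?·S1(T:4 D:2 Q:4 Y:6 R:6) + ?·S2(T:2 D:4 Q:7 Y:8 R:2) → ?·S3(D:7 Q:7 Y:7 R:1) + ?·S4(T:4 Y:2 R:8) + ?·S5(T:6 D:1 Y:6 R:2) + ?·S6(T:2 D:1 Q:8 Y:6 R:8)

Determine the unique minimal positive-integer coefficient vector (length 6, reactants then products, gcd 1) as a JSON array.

Coefficients: [6, 2, 2, 1, 3, 3]

T: 6·4+2·2 = 28 | 2·0+1·4+3·6+3·2 = 28
D: 6·2+2·4 = 20 | 2·7+1·0+3·1+3·1 = 20
Q: 6·4+2·7 = 38 | 2·7+1·0+3·0+3·8 = 38
Y: 6·6+2·8 = 52 | 2·7+1·2+3·6+3·6 = 52
R: 6·6+2·2 = 40 | 2·1+1·8+3·2+3·8 = 40
gcd(6,2,2,1,3,3) = 1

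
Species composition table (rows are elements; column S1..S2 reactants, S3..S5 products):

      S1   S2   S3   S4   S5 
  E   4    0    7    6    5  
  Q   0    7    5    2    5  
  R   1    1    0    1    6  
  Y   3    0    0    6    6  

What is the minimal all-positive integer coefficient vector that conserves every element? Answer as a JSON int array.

E: 6·4+2·0 = 24 | 1·7+2·6+1·5 = 24
Q: 6·0+2·7 = 14 | 1·5+2·2+1·5 = 14
R: 6·1+2·1 = 8 | 1·0+2·1+1·6 = 8
Y: 6·3+2·0 = 18 | 1·0+2·6+1·6 = 18
gcd(6,2,1,2,1) = 1

Coefficients: [6, 2, 1, 2, 1]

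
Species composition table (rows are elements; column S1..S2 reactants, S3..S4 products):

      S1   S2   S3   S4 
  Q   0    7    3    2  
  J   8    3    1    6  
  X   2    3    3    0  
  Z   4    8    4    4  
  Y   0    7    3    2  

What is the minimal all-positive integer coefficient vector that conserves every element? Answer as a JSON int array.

Q: 3·0+4·7 = 28 | 6·3+5·2 = 28
J: 3·8+4·3 = 36 | 6·1+5·6 = 36
X: 3·2+4·3 = 18 | 6·3+5·0 = 18
Z: 3·4+4·8 = 44 | 6·4+5·4 = 44
Y: 3·0+4·7 = 28 | 6·3+5·2 = 28
gcd(3,4,6,5) = 1

Coefficients: [3, 4, 6, 5]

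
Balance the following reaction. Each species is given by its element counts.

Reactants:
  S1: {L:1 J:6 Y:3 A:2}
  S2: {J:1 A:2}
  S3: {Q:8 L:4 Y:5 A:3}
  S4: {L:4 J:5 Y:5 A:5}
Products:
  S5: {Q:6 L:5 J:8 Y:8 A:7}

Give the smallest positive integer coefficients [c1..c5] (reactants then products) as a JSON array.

Q: 4·0+3·0+3·8+1·0 = 24 | 4·6 = 24
L: 4·1+3·0+3·4+1·4 = 20 | 4·5 = 20
J: 4·6+3·1+3·0+1·5 = 32 | 4·8 = 32
Y: 4·3+3·0+3·5+1·5 = 32 | 4·8 = 32
A: 4·2+3·2+3·3+1·5 = 28 | 4·7 = 28
gcd(4,3,3,1,4) = 1

Coefficients: [4, 3, 3, 1, 4]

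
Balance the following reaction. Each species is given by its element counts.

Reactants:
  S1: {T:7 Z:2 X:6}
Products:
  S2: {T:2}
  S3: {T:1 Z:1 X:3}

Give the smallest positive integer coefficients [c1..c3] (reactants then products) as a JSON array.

T: 2·7 = 14 | 5·2+4·1 = 14
Z: 2·2 = 4 | 5·0+4·1 = 4
X: 2·6 = 12 | 5·0+4·3 = 12
gcd(2,5,4) = 1

Coefficients: [2, 5, 4]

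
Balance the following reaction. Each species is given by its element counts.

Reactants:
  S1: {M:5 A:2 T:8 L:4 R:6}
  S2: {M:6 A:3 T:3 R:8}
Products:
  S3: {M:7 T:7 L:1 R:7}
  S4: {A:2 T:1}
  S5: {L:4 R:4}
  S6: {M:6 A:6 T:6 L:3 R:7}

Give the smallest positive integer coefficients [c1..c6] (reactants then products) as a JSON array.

M: 6·5+4·6 = 54 | 6·7+6·0+3·0+2·6 = 54
A: 6·2+4·3 = 24 | 6·0+6·2+3·0+2·6 = 24
T: 6·8+4·3 = 60 | 6·7+6·1+3·0+2·6 = 60
L: 6·4+4·0 = 24 | 6·1+6·0+3·4+2·3 = 24
R: 6·6+4·8 = 68 | 6·7+6·0+3·4+2·7 = 68
gcd(6,4,6,6,3,2) = 1

Coefficients: [6, 4, 6, 6, 3, 2]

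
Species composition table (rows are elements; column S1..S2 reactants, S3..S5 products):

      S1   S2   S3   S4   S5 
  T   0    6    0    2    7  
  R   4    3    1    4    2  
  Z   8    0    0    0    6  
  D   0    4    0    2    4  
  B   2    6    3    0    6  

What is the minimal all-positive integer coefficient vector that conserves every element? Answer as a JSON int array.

Coefficients: [3, 6, 6, 4, 4]

T: 3·0+6·6 = 36 | 6·0+4·2+4·7 = 36
R: 3·4+6·3 = 30 | 6·1+4·4+4·2 = 30
Z: 3·8+6·0 = 24 | 6·0+4·0+4·6 = 24
D: 3·0+6·4 = 24 | 6·0+4·2+4·4 = 24
B: 3·2+6·6 = 42 | 6·3+4·0+4·6 = 42
gcd(3,6,6,4,4) = 1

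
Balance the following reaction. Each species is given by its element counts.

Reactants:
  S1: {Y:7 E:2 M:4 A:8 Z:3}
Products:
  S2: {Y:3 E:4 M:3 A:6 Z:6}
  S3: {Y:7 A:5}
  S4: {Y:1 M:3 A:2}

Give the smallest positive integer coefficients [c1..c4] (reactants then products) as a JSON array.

Coefficients: [6, 3, 4, 5]

Y: 6·7 = 42 | 3·3+4·7+5·1 = 42
E: 6·2 = 12 | 3·4+4·0+5·0 = 12
M: 6·4 = 24 | 3·3+4·0+5·3 = 24
A: 6·8 = 48 | 3·6+4·5+5·2 = 48
Z: 6·3 = 18 | 3·6+4·0+5·0 = 18
gcd(6,3,4,5) = 1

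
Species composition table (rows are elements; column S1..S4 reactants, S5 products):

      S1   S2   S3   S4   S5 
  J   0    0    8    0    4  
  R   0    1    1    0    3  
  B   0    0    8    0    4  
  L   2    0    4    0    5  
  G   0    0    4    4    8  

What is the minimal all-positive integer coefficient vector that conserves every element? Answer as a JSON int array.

Coefficients: [3, 5, 1, 3, 2]

J: 3·0+5·0+1·8+3·0 = 8 | 2·4 = 8
R: 3·0+5·1+1·1+3·0 = 6 | 2·3 = 6
B: 3·0+5·0+1·8+3·0 = 8 | 2·4 = 8
L: 3·2+5·0+1·4+3·0 = 10 | 2·5 = 10
G: 3·0+5·0+1·4+3·4 = 16 | 2·8 = 16
gcd(3,5,1,3,2) = 1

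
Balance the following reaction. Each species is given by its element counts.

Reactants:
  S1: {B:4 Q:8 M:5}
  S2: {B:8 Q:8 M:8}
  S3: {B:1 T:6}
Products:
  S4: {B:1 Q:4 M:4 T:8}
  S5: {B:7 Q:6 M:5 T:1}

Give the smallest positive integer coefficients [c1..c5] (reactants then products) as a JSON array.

Coefficients: [2, 4, 5, 3, 6]

B: 2·4+4·8+5·1 = 45 | 3·1+6·7 = 45
Q: 2·8+4·8+5·0 = 48 | 3·4+6·6 = 48
M: 2·5+4·8+5·0 = 42 | 3·4+6·5 = 42
T: 2·0+4·0+5·6 = 30 | 3·8+6·1 = 30
gcd(2,4,5,3,6) = 1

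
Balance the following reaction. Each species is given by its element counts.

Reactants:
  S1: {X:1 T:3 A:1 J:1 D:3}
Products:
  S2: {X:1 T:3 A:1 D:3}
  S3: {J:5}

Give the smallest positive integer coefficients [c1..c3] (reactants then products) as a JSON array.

X: 5·1 = 5 | 5·1+1·0 = 5
T: 5·3 = 15 | 5·3+1·0 = 15
A: 5·1 = 5 | 5·1+1·0 = 5
J: 5·1 = 5 | 5·0+1·5 = 5
D: 5·3 = 15 | 5·3+1·0 = 15
gcd(5,5,1) = 1

Coefficients: [5, 5, 1]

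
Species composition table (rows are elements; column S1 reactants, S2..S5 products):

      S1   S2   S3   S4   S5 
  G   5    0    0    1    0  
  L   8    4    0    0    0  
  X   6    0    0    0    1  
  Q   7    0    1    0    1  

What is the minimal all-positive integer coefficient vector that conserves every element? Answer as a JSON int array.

G: 1·5 = 5 | 2·0+1·0+5·1+6·0 = 5
L: 1·8 = 8 | 2·4+1·0+5·0+6·0 = 8
X: 1·6 = 6 | 2·0+1·0+5·0+6·1 = 6
Q: 1·7 = 7 | 2·0+1·1+5·0+6·1 = 7
gcd(1,2,1,5,6) = 1

Coefficients: [1, 2, 1, 5, 6]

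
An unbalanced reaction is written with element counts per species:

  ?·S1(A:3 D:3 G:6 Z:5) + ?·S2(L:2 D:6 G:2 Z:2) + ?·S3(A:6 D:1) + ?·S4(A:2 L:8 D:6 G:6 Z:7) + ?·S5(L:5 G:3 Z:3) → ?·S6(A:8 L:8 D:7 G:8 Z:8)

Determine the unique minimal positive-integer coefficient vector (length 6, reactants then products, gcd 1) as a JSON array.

A: 2·3+2·0+5·6+2·2+4·0 = 40 | 5·8 = 40
L: 2·0+2·2+5·0+2·8+4·5 = 40 | 5·8 = 40
D: 2·3+2·6+5·1+2·6+4·0 = 35 | 5·7 = 35
G: 2·6+2·2+5·0+2·6+4·3 = 40 | 5·8 = 40
Z: 2·5+2·2+5·0+2·7+4·3 = 40 | 5·8 = 40
gcd(2,2,5,2,4,5) = 1

Coefficients: [2, 2, 5, 2, 4, 5]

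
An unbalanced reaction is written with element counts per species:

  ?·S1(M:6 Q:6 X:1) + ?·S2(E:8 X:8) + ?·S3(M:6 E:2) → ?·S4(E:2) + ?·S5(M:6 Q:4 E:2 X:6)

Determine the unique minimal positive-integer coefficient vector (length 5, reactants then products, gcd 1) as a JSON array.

Coefficients: [2, 2, 1, 6, 3]

M: 2·6+2·0+1·6 = 18 | 6·0+3·6 = 18
Q: 2·6+2·0+1·0 = 12 | 6·0+3·4 = 12
E: 2·0+2·8+1·2 = 18 | 6·2+3·2 = 18
X: 2·1+2·8+1·0 = 18 | 6·0+3·6 = 18
gcd(2,2,1,6,3) = 1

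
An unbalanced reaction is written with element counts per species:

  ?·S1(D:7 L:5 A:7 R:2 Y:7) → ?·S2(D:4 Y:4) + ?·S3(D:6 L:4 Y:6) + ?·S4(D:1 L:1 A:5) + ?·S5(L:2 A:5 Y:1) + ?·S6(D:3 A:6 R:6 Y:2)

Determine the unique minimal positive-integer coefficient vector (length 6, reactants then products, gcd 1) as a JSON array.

Coefficients: [6, 1, 5, 2, 4, 2]

D: 6·7 = 42 | 1·4+5·6+2·1+4·0+2·3 = 42
L: 6·5 = 30 | 1·0+5·4+2·1+4·2+2·0 = 30
A: 6·7 = 42 | 1·0+5·0+2·5+4·5+2·6 = 42
R: 6·2 = 12 | 1·0+5·0+2·0+4·0+2·6 = 12
Y: 6·7 = 42 | 1·4+5·6+2·0+4·1+2·2 = 42
gcd(6,1,5,2,4,2) = 1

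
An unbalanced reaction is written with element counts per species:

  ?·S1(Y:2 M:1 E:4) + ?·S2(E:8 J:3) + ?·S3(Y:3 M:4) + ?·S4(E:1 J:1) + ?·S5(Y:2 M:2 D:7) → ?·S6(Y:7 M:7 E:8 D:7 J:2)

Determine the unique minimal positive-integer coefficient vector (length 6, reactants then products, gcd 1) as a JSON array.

Y: 5·2+2·0+5·3+4·0+5·2 = 35 | 5·7 = 35
M: 5·1+2·0+5·4+4·0+5·2 = 35 | 5·7 = 35
E: 5·4+2·8+5·0+4·1+5·0 = 40 | 5·8 = 40
D: 5·0+2·0+5·0+4·0+5·7 = 35 | 5·7 = 35
J: 5·0+2·3+5·0+4·1+5·0 = 10 | 5·2 = 10
gcd(5,2,5,4,5,5) = 1

Coefficients: [5, 2, 5, 4, 5, 5]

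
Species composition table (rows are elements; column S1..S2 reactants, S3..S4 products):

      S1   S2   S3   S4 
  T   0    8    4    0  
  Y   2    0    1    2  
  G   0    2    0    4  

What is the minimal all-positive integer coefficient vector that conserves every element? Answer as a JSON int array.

T: 3·0+2·8 = 16 | 4·4+1·0 = 16
Y: 3·2+2·0 = 6 | 4·1+1·2 = 6
G: 3·0+2·2 = 4 | 4·0+1·4 = 4
gcd(3,2,4,1) = 1

Coefficients: [3, 2, 4, 1]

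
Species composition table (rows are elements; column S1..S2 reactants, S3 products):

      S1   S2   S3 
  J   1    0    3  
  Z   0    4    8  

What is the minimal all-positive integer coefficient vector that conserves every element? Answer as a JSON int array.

J: 3·1+2·0 = 3 | 1·3 = 3
Z: 3·0+2·4 = 8 | 1·8 = 8
gcd(3,2,1) = 1

Coefficients: [3, 2, 1]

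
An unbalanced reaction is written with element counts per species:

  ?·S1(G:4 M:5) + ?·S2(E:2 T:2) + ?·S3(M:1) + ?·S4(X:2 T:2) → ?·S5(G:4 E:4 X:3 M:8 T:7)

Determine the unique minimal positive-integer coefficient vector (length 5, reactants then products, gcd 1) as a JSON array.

Coefficients: [2, 4, 6, 3, 2]

G: 2·4+4·0+6·0+3·0 = 8 | 2·4 = 8
E: 2·0+4·2+6·0+3·0 = 8 | 2·4 = 8
X: 2·0+4·0+6·0+3·2 = 6 | 2·3 = 6
M: 2·5+4·0+6·1+3·0 = 16 | 2·8 = 16
T: 2·0+4·2+6·0+3·2 = 14 | 2·7 = 14
gcd(2,4,6,3,2) = 1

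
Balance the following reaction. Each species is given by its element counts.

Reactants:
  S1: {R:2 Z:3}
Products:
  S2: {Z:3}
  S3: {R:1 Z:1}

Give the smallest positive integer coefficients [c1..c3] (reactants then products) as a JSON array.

Coefficients: [3, 1, 6]

R: 3·2 = 6 | 1·0+6·1 = 6
Z: 3·3 = 9 | 1·3+6·1 = 9
gcd(3,1,6) = 1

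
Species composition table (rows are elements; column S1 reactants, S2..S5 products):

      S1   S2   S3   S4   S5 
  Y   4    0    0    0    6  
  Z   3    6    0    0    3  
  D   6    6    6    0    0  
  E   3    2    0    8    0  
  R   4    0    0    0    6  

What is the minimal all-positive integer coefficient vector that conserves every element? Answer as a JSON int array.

Y: 6·4 = 24 | 1·0+5·0+2·0+4·6 = 24
Z: 6·3 = 18 | 1·6+5·0+2·0+4·3 = 18
D: 6·6 = 36 | 1·6+5·6+2·0+4·0 = 36
E: 6·3 = 18 | 1·2+5·0+2·8+4·0 = 18
R: 6·4 = 24 | 1·0+5·0+2·0+4·6 = 24
gcd(6,1,5,2,4) = 1

Coefficients: [6, 1, 5, 2, 4]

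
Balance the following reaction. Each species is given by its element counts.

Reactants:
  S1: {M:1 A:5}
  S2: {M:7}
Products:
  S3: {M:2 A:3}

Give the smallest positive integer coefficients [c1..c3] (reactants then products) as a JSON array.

Coefficients: [3, 1, 5]

M: 3·1+1·7 = 10 | 5·2 = 10
A: 3·5+1·0 = 15 | 5·3 = 15
gcd(3,1,5) = 1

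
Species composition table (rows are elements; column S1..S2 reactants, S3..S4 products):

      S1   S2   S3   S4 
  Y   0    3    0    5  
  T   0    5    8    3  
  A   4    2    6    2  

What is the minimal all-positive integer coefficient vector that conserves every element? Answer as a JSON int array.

Coefficients: [2, 5, 2, 3]

Y: 2·0+5·3 = 15 | 2·0+3·5 = 15
T: 2·0+5·5 = 25 | 2·8+3·3 = 25
A: 2·4+5·2 = 18 | 2·6+3·2 = 18
gcd(2,5,2,3) = 1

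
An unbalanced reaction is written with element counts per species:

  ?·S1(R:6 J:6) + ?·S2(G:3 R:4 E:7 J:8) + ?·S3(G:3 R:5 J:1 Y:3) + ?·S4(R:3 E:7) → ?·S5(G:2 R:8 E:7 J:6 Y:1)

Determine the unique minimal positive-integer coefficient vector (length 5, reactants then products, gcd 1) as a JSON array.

G: 3·0+2·3+2·3+4·0 = 12 | 6·2 = 12
R: 3·6+2·4+2·5+4·3 = 48 | 6·8 = 48
E: 3·0+2·7+2·0+4·7 = 42 | 6·7 = 42
J: 3·6+2·8+2·1+4·0 = 36 | 6·6 = 36
Y: 3·0+2·0+2·3+4·0 = 6 | 6·1 = 6
gcd(3,2,2,4,6) = 1

Coefficients: [3, 2, 2, 4, 6]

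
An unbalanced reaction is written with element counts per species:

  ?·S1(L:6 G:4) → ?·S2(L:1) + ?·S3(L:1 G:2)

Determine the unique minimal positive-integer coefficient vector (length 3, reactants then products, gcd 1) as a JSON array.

L: 1·6 = 6 | 4·1+2·1 = 6
G: 1·4 = 4 | 4·0+2·2 = 4
gcd(1,4,2) = 1

Coefficients: [1, 4, 2]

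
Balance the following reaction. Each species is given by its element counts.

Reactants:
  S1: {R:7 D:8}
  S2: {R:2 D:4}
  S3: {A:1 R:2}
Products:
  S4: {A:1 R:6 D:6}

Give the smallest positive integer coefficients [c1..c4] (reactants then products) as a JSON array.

A: 2·0+5·0+6·1 = 6 | 6·1 = 6
R: 2·7+5·2+6·2 = 36 | 6·6 = 36
D: 2·8+5·4+6·0 = 36 | 6·6 = 36
gcd(2,5,6,6) = 1

Coefficients: [2, 5, 6, 6]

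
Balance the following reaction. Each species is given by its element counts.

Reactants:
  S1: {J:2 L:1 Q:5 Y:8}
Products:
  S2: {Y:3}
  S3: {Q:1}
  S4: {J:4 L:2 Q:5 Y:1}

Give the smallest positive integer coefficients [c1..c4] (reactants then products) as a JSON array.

J: 2·2 = 4 | 5·0+5·0+1·4 = 4
L: 2·1 = 2 | 5·0+5·0+1·2 = 2
Q: 2·5 = 10 | 5·0+5·1+1·5 = 10
Y: 2·8 = 16 | 5·3+5·0+1·1 = 16
gcd(2,5,5,1) = 1

Coefficients: [2, 5, 5, 1]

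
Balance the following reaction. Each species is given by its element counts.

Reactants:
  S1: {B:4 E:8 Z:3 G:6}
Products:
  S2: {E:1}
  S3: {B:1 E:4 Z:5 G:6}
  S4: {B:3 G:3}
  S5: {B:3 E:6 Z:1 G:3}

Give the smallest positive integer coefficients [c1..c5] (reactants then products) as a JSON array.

Coefficients: [5, 2, 2, 1, 5]

B: 5·4 = 20 | 2·0+2·1+1·3+5·3 = 20
E: 5·8 = 40 | 2·1+2·4+1·0+5·6 = 40
Z: 5·3 = 15 | 2·0+2·5+1·0+5·1 = 15
G: 5·6 = 30 | 2·0+2·6+1·3+5·3 = 30
gcd(5,2,2,1,5) = 1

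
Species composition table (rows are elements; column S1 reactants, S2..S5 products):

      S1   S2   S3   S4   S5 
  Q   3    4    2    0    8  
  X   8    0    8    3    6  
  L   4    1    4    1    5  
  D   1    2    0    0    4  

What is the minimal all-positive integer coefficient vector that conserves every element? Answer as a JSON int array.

Coefficients: [6, 1, 3, 6, 1]

Q: 6·3 = 18 | 1·4+3·2+6·0+1·8 = 18
X: 6·8 = 48 | 1·0+3·8+6·3+1·6 = 48
L: 6·4 = 24 | 1·1+3·4+6·1+1·5 = 24
D: 6·1 = 6 | 1·2+3·0+6·0+1·4 = 6
gcd(6,1,3,6,1) = 1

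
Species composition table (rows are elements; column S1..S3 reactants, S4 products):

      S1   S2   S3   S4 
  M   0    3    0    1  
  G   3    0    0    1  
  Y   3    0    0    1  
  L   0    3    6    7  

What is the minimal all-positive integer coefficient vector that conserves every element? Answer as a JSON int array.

M: 1·0+1·3+3·0 = 3 | 3·1 = 3
G: 1·3+1·0+3·0 = 3 | 3·1 = 3
Y: 1·3+1·0+3·0 = 3 | 3·1 = 3
L: 1·0+1·3+3·6 = 21 | 3·7 = 21
gcd(1,1,3,3) = 1

Coefficients: [1, 1, 3, 3]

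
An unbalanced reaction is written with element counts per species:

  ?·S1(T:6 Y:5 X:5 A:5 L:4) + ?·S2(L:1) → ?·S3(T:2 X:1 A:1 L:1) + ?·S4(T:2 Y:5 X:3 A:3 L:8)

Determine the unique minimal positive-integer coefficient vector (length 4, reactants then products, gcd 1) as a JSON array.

Coefficients: [1, 6, 2, 1]

T: 1·6+6·0 = 6 | 2·2+1·2 = 6
Y: 1·5+6·0 = 5 | 2·0+1·5 = 5
X: 1·5+6·0 = 5 | 2·1+1·3 = 5
A: 1·5+6·0 = 5 | 2·1+1·3 = 5
L: 1·4+6·1 = 10 | 2·1+1·8 = 10
gcd(1,6,2,1) = 1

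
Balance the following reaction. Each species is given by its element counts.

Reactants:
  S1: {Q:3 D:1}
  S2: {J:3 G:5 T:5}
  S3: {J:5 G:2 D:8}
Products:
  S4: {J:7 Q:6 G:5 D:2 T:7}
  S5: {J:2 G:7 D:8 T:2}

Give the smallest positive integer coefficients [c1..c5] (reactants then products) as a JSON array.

J: 6·0+5·3+2·5 = 25 | 3·7+2·2 = 25
Q: 6·3+5·0+2·0 = 18 | 3·6+2·0 = 18
G: 6·0+5·5+2·2 = 29 | 3·5+2·7 = 29
D: 6·1+5·0+2·8 = 22 | 3·2+2·8 = 22
T: 6·0+5·5+2·0 = 25 | 3·7+2·2 = 25
gcd(6,5,2,3,2) = 1

Coefficients: [6, 5, 2, 3, 2]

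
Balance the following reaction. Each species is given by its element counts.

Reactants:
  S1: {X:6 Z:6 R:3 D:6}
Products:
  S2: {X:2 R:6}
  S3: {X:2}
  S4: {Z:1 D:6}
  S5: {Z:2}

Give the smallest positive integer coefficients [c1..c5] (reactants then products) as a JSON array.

X: 2·6 = 12 | 1·2+5·2+2·0+5·0 = 12
Z: 2·6 = 12 | 1·0+5·0+2·1+5·2 = 12
R: 2·3 = 6 | 1·6+5·0+2·0+5·0 = 6
D: 2·6 = 12 | 1·0+5·0+2·6+5·0 = 12
gcd(2,1,5,2,5) = 1

Coefficients: [2, 1, 5, 2, 5]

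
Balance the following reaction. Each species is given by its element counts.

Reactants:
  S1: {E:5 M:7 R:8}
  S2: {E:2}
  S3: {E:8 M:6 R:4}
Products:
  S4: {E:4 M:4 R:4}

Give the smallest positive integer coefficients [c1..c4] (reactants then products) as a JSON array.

E: 2·5+1·2+1·8 = 20 | 5·4 = 20
M: 2·7+1·0+1·6 = 20 | 5·4 = 20
R: 2·8+1·0+1·4 = 20 | 5·4 = 20
gcd(2,1,1,5) = 1

Coefficients: [2, 1, 1, 5]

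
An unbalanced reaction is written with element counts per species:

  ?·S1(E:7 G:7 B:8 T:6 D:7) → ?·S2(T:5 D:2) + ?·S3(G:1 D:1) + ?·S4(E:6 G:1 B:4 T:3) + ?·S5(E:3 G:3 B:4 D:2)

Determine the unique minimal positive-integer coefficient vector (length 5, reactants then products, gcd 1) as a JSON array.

Coefficients: [3, 3, 5, 1, 5]

E: 3·7 = 21 | 3·0+5·0+1·6+5·3 = 21
G: 3·7 = 21 | 3·0+5·1+1·1+5·3 = 21
B: 3·8 = 24 | 3·0+5·0+1·4+5·4 = 24
T: 3·6 = 18 | 3·5+5·0+1·3+5·0 = 18
D: 3·7 = 21 | 3·2+5·1+1·0+5·2 = 21
gcd(3,3,5,1,5) = 1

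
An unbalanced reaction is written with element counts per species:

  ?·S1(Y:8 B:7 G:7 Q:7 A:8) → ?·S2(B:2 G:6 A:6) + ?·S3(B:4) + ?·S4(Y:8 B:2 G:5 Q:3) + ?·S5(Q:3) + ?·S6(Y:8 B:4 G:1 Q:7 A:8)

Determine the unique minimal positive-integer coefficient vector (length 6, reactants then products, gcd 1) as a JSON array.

Coefficients: [6, 4, 4, 3, 4, 3]

Y: 6·8 = 48 | 4·0+4·0+3·8+4·0+3·8 = 48
B: 6·7 = 42 | 4·2+4·4+3·2+4·0+3·4 = 42
G: 6·7 = 42 | 4·6+4·0+3·5+4·0+3·1 = 42
Q: 6·7 = 42 | 4·0+4·0+3·3+4·3+3·7 = 42
A: 6·8 = 48 | 4·6+4·0+3·0+4·0+3·8 = 48
gcd(6,4,4,3,4,3) = 1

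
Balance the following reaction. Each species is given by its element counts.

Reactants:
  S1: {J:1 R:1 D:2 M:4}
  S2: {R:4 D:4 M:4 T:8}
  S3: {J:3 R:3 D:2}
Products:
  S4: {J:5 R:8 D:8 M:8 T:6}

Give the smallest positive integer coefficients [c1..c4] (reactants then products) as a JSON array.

Coefficients: [5, 3, 5, 4]

J: 5·1+3·0+5·3 = 20 | 4·5 = 20
R: 5·1+3·4+5·3 = 32 | 4·8 = 32
D: 5·2+3·4+5·2 = 32 | 4·8 = 32
M: 5·4+3·4+5·0 = 32 | 4·8 = 32
T: 5·0+3·8+5·0 = 24 | 4·6 = 24
gcd(5,3,5,4) = 1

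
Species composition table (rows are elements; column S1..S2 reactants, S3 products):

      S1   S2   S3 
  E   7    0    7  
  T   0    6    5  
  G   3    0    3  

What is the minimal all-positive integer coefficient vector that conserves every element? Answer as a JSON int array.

Coefficients: [6, 5, 6]

E: 6·7+5·0 = 42 | 6·7 = 42
T: 6·0+5·6 = 30 | 6·5 = 30
G: 6·3+5·0 = 18 | 6·3 = 18
gcd(6,5,6) = 1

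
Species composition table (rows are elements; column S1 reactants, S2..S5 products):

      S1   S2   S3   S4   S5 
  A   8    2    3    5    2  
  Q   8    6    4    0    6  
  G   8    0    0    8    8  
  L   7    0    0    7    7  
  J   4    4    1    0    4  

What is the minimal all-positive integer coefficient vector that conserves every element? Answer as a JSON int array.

Coefficients: [5, 3, 4, 4, 1]

A: 5·8 = 40 | 3·2+4·3+4·5+1·2 = 40
Q: 5·8 = 40 | 3·6+4·4+4·0+1·6 = 40
G: 5·8 = 40 | 3·0+4·0+4·8+1·8 = 40
L: 5·7 = 35 | 3·0+4·0+4·7+1·7 = 35
J: 5·4 = 20 | 3·4+4·1+4·0+1·4 = 20
gcd(5,3,4,4,1) = 1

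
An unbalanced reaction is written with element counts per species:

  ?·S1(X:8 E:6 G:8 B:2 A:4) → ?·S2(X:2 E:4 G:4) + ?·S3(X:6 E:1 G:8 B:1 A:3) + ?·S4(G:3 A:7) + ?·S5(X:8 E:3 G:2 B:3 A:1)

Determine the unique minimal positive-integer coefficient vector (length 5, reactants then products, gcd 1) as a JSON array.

X: 5·8 = 40 | 5·2+1·6+2·0+3·8 = 40
E: 5·6 = 30 | 5·4+1·1+2·0+3·3 = 30
G: 5·8 = 40 | 5·4+1·8+2·3+3·2 = 40
B: 5·2 = 10 | 5·0+1·1+2·0+3·3 = 10
A: 5·4 = 20 | 5·0+1·3+2·7+3·1 = 20
gcd(5,5,1,2,3) = 1

Coefficients: [5, 5, 1, 2, 3]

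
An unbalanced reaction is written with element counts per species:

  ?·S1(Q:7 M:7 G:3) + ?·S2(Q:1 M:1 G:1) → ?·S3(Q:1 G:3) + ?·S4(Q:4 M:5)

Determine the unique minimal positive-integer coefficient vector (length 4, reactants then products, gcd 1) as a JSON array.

Coefficients: [1, 3, 2, 2]

Q: 1·7+3·1 = 10 | 2·1+2·4 = 10
M: 1·7+3·1 = 10 | 2·0+2·5 = 10
G: 1·3+3·1 = 6 | 2·3+2·0 = 6
gcd(1,3,2,2) = 1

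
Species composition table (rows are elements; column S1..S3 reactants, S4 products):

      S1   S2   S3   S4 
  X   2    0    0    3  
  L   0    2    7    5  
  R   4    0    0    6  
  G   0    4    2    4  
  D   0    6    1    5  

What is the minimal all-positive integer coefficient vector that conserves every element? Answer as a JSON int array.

Coefficients: [6, 3, 2, 4]

X: 6·2+3·0+2·0 = 12 | 4·3 = 12
L: 6·0+3·2+2·7 = 20 | 4·5 = 20
R: 6·4+3·0+2·0 = 24 | 4·6 = 24
G: 6·0+3·4+2·2 = 16 | 4·4 = 16
D: 6·0+3·6+2·1 = 20 | 4·5 = 20
gcd(6,3,2,4) = 1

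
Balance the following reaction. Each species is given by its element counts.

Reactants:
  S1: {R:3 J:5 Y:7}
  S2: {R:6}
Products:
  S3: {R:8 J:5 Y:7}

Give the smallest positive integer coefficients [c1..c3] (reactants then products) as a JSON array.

R: 6·3+5·6 = 48 | 6·8 = 48
J: 6·5+5·0 = 30 | 6·5 = 30
Y: 6·7+5·0 = 42 | 6·7 = 42
gcd(6,5,6) = 1

Coefficients: [6, 5, 6]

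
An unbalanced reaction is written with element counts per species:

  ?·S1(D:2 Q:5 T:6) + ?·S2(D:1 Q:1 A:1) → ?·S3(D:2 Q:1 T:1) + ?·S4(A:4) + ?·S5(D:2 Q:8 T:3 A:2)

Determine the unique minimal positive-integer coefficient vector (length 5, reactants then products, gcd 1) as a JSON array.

Coefficients: [1, 6, 3, 1, 1]

D: 1·2+6·1 = 8 | 3·2+1·0+1·2 = 8
Q: 1·5+6·1 = 11 | 3·1+1·0+1·8 = 11
T: 1·6+6·0 = 6 | 3·1+1·0+1·3 = 6
A: 1·0+6·1 = 6 | 3·0+1·4+1·2 = 6
gcd(1,6,3,1,1) = 1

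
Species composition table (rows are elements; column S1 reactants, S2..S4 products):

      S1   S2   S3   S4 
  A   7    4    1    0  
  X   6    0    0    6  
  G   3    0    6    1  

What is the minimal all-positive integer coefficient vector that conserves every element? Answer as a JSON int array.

Coefficients: [3, 5, 1, 3]

A: 3·7 = 21 | 5·4+1·1+3·0 = 21
X: 3·6 = 18 | 5·0+1·0+3·6 = 18
G: 3·3 = 9 | 5·0+1·6+3·1 = 9
gcd(3,5,1,3) = 1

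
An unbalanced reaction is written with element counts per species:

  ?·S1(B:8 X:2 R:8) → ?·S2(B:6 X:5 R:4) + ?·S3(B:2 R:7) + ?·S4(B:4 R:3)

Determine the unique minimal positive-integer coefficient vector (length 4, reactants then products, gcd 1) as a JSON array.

B: 5·8 = 40 | 2·6+2·2+6·4 = 40
X: 5·2 = 10 | 2·5+2·0+6·0 = 10
R: 5·8 = 40 | 2·4+2·7+6·3 = 40
gcd(5,2,2,6) = 1

Coefficients: [5, 2, 2, 6]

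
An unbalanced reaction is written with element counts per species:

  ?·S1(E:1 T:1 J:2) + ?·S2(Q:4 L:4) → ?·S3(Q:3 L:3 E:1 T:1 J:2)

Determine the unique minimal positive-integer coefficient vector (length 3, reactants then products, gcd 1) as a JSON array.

Q: 4·0+3·4 = 12 | 4·3 = 12
L: 4·0+3·4 = 12 | 4·3 = 12
E: 4·1+3·0 = 4 | 4·1 = 4
T: 4·1+3·0 = 4 | 4·1 = 4
J: 4·2+3·0 = 8 | 4·2 = 8
gcd(4,3,4) = 1

Coefficients: [4, 3, 4]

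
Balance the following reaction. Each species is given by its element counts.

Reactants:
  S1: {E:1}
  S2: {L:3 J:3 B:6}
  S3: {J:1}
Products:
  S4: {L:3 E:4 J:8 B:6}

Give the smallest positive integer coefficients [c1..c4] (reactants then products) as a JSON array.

L: 4·0+1·3+5·0 = 3 | 1·3 = 3
E: 4·1+1·0+5·0 = 4 | 1·4 = 4
J: 4·0+1·3+5·1 = 8 | 1·8 = 8
B: 4·0+1·6+5·0 = 6 | 1·6 = 6
gcd(4,1,5,1) = 1

Coefficients: [4, 1, 5, 1]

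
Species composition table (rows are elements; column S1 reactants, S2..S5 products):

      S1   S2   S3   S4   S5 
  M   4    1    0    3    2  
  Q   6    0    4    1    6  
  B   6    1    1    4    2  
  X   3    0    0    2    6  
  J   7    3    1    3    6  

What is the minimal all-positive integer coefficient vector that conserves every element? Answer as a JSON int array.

M: 6·4 = 24 | 4·1+6·0+6·3+1·2 = 24
Q: 6·6 = 36 | 4·0+6·4+6·1+1·6 = 36
B: 6·6 = 36 | 4·1+6·1+6·4+1·2 = 36
X: 6·3 = 18 | 4·0+6·0+6·2+1·6 = 18
J: 6·7 = 42 | 4·3+6·1+6·3+1·6 = 42
gcd(6,4,6,6,1) = 1

Coefficients: [6, 4, 6, 6, 1]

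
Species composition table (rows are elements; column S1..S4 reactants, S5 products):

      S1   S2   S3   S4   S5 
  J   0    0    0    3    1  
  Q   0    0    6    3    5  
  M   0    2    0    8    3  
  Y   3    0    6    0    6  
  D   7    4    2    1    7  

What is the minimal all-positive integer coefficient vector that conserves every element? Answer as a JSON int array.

J: 4·0+1·0+4·0+2·3 = 6 | 6·1 = 6
Q: 4·0+1·0+4·6+2·3 = 30 | 6·5 = 30
M: 4·0+1·2+4·0+2·8 = 18 | 6·3 = 18
Y: 4·3+1·0+4·6+2·0 = 36 | 6·6 = 36
D: 4·7+1·4+4·2+2·1 = 42 | 6·7 = 42
gcd(4,1,4,2,6) = 1

Coefficients: [4, 1, 4, 2, 6]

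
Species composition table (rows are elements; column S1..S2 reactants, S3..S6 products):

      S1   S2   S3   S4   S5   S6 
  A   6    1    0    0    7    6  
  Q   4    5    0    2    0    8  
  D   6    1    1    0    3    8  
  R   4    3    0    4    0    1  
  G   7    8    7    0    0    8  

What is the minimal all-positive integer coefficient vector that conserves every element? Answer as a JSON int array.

Coefficients: [4, 2, 4, 5, 2, 2]

A: 4·6+2·1 = 26 | 4·0+5·0+2·7+2·6 = 26
Q: 4·4+2·5 = 26 | 4·0+5·2+2·0+2·8 = 26
D: 4·6+2·1 = 26 | 4·1+5·0+2·3+2·8 = 26
R: 4·4+2·3 = 22 | 4·0+5·4+2·0+2·1 = 22
G: 4·7+2·8 = 44 | 4·7+5·0+2·0+2·8 = 44
gcd(4,2,4,5,2,2) = 1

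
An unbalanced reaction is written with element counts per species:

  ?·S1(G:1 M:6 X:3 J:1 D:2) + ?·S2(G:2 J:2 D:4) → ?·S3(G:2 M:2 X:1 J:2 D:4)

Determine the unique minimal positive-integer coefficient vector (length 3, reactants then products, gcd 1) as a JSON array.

G: 2·1+5·2 = 12 | 6·2 = 12
M: 2·6+5·0 = 12 | 6·2 = 12
X: 2·3+5·0 = 6 | 6·1 = 6
J: 2·1+5·2 = 12 | 6·2 = 12
D: 2·2+5·4 = 24 | 6·4 = 24
gcd(2,5,6) = 1

Coefficients: [2, 5, 6]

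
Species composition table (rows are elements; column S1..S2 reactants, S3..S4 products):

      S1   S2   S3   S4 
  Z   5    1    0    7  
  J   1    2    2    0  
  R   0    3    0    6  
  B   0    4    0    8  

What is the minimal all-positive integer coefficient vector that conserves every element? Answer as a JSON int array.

Coefficients: [2, 4, 5, 2]

Z: 2·5+4·1 = 14 | 5·0+2·7 = 14
J: 2·1+4·2 = 10 | 5·2+2·0 = 10
R: 2·0+4·3 = 12 | 5·0+2·6 = 12
B: 2·0+4·4 = 16 | 5·0+2·8 = 16
gcd(2,4,5,2) = 1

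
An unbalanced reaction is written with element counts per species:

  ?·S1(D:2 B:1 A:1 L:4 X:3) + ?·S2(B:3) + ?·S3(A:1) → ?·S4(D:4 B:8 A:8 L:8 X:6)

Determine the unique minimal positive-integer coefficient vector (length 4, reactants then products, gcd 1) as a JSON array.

Coefficients: [2, 2, 6, 1]

D: 2·2+2·0+6·0 = 4 | 1·4 = 4
B: 2·1+2·3+6·0 = 8 | 1·8 = 8
A: 2·1+2·0+6·1 = 8 | 1·8 = 8
L: 2·4+2·0+6·0 = 8 | 1·8 = 8
X: 2·3+2·0+6·0 = 6 | 1·6 = 6
gcd(2,2,6,1) = 1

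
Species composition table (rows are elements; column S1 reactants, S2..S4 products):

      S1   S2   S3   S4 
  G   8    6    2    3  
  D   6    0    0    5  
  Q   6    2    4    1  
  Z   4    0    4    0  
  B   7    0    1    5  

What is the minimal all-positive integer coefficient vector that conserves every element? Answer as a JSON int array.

G: 5·8 = 40 | 2·6+5·2+6·3 = 40
D: 5·6 = 30 | 2·0+5·0+6·5 = 30
Q: 5·6 = 30 | 2·2+5·4+6·1 = 30
Z: 5·4 = 20 | 2·0+5·4+6·0 = 20
B: 5·7 = 35 | 2·0+5·1+6·5 = 35
gcd(5,2,5,6) = 1

Coefficients: [5, 2, 5, 6]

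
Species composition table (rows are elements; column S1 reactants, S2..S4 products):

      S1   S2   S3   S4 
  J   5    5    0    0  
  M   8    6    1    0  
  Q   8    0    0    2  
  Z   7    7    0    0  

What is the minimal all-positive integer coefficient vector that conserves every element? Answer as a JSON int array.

J: 1·5 = 5 | 1·5+2·0+4·0 = 5
M: 1·8 = 8 | 1·6+2·1+4·0 = 8
Q: 1·8 = 8 | 1·0+2·0+4·2 = 8
Z: 1·7 = 7 | 1·7+2·0+4·0 = 7
gcd(1,1,2,4) = 1

Coefficients: [1, 1, 2, 4]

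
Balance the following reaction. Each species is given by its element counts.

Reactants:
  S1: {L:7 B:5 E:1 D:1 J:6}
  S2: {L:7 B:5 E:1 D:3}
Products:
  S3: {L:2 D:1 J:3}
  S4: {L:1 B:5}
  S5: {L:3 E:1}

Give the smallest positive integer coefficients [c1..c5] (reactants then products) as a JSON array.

Coefficients: [3, 1, 6, 4, 4]

L: 3·7+1·7 = 28 | 6·2+4·1+4·3 = 28
B: 3·5+1·5 = 20 | 6·0+4·5+4·0 = 20
E: 3·1+1·1 = 4 | 6·0+4·0+4·1 = 4
D: 3·1+1·3 = 6 | 6·1+4·0+4·0 = 6
J: 3·6+1·0 = 18 | 6·3+4·0+4·0 = 18
gcd(3,1,6,4,4) = 1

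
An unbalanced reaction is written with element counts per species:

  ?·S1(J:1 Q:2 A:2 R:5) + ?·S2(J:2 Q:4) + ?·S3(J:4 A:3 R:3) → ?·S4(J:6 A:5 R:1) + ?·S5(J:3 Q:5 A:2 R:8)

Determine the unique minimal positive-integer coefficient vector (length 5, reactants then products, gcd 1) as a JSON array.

Coefficients: [4, 3, 5, 3, 4]

J: 4·1+3·2+5·4 = 30 | 3·6+4·3 = 30
Q: 4·2+3·4+5·0 = 20 | 3·0+4·5 = 20
A: 4·2+3·0+5·3 = 23 | 3·5+4·2 = 23
R: 4·5+3·0+5·3 = 35 | 3·1+4·8 = 35
gcd(4,3,5,3,4) = 1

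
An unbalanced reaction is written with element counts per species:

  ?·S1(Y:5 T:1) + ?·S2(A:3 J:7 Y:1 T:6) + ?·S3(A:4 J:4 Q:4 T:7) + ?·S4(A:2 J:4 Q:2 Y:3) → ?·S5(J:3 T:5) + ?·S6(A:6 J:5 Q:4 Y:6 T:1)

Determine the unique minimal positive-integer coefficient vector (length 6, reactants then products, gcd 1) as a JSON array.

A: 2·0+2·3+2·4+2·2 = 18 | 5·0+3·6 = 18
J: 2·0+2·7+2·4+2·4 = 30 | 5·3+3·5 = 30
Q: 2·0+2·0+2·4+2·2 = 12 | 5·0+3·4 = 12
Y: 2·5+2·1+2·0+2·3 = 18 | 5·0+3·6 = 18
T: 2·1+2·6+2·7+2·0 = 28 | 5·5+3·1 = 28
gcd(2,2,2,2,5,3) = 1

Coefficients: [2, 2, 2, 2, 5, 3]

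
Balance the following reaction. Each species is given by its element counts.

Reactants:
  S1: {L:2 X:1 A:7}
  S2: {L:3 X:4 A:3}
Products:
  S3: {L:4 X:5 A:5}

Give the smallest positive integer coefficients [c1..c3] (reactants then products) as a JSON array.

Coefficients: [1, 6, 5]

L: 1·2+6·3 = 20 | 5·4 = 20
X: 1·1+6·4 = 25 | 5·5 = 25
A: 1·7+6·3 = 25 | 5·5 = 25
gcd(1,6,5) = 1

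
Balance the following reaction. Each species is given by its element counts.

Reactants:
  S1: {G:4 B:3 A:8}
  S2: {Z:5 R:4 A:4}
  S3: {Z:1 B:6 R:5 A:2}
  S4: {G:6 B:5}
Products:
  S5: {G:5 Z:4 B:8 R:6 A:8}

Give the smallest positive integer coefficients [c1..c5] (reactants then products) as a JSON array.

Coefficients: [3, 4, 4, 3, 6]

G: 3·4+4·0+4·0+3·6 = 30 | 6·5 = 30
Z: 3·0+4·5+4·1+3·0 = 24 | 6·4 = 24
B: 3·3+4·0+4·6+3·5 = 48 | 6·8 = 48
R: 3·0+4·4+4·5+3·0 = 36 | 6·6 = 36
A: 3·8+4·4+4·2+3·0 = 48 | 6·8 = 48
gcd(3,4,4,3,6) = 1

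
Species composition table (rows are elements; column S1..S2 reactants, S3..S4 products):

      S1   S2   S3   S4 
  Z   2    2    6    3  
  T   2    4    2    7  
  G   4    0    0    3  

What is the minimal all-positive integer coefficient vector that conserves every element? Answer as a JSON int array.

Coefficients: [3, 6, 1, 4]

Z: 3·2+6·2 = 18 | 1·6+4·3 = 18
T: 3·2+6·4 = 30 | 1·2+4·7 = 30
G: 3·4+6·0 = 12 | 1·0+4·3 = 12
gcd(3,6,1,4) = 1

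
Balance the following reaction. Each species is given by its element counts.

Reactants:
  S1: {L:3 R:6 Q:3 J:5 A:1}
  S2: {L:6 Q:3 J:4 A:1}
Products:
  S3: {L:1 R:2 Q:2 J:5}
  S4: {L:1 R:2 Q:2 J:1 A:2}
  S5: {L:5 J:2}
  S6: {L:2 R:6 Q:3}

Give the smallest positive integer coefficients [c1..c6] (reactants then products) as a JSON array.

L: 5·3+3·6 = 33 | 5·1+4·1+4·5+2·2 = 33
R: 5·6+3·0 = 30 | 5·2+4·2+4·0+2·6 = 30
Q: 5·3+3·3 = 24 | 5·2+4·2+4·0+2·3 = 24
J: 5·5+3·4 = 37 | 5·5+4·1+4·2+2·0 = 37
A: 5·1+3·1 = 8 | 5·0+4·2+4·0+2·0 = 8
gcd(5,3,5,4,4,2) = 1

Coefficients: [5, 3, 5, 4, 4, 2]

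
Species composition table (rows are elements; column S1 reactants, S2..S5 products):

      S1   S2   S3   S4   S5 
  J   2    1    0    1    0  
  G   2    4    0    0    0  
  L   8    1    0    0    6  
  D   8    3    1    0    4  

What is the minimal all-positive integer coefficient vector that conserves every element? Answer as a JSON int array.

J: 4·2 = 8 | 2·1+6·0+6·1+5·0 = 8
G: 4·2 = 8 | 2·4+6·0+6·0+5·0 = 8
L: 4·8 = 32 | 2·1+6·0+6·0+5·6 = 32
D: 4·8 = 32 | 2·3+6·1+6·0+5·4 = 32
gcd(4,2,6,6,5) = 1

Coefficients: [4, 2, 6, 6, 5]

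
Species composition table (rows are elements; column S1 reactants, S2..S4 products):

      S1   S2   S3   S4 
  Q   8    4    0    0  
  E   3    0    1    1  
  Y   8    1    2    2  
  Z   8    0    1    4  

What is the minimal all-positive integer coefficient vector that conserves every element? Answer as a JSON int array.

Coefficients: [3, 6, 4, 5]

Q: 3·8 = 24 | 6·4+4·0+5·0 = 24
E: 3·3 = 9 | 6·0+4·1+5·1 = 9
Y: 3·8 = 24 | 6·1+4·2+5·2 = 24
Z: 3·8 = 24 | 6·0+4·1+5·4 = 24
gcd(3,6,4,5) = 1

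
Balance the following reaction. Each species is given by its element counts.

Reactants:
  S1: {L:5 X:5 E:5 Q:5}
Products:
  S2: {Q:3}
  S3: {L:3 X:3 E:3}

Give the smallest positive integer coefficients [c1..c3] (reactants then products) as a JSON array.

Coefficients: [3, 5, 5]

L: 3·5 = 15 | 5·0+5·3 = 15
X: 3·5 = 15 | 5·0+5·3 = 15
E: 3·5 = 15 | 5·0+5·3 = 15
Q: 3·5 = 15 | 5·3+5·0 = 15
gcd(3,5,5) = 1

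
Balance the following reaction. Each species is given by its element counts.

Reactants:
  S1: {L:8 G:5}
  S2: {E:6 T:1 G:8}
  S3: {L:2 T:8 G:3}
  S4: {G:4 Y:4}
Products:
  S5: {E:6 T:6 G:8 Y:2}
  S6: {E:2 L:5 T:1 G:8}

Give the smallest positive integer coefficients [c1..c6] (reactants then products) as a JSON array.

E: 3·0+6·6+3·0+2·0 = 36 | 4·6+6·2 = 36
L: 3·8+6·0+3·2+2·0 = 30 | 4·0+6·5 = 30
T: 3·0+6·1+3·8+2·0 = 30 | 4·6+6·1 = 30
G: 3·5+6·8+3·3+2·4 = 80 | 4·8+6·8 = 80
Y: 3·0+6·0+3·0+2·4 = 8 | 4·2+6·0 = 8
gcd(3,6,3,2,4,6) = 1

Coefficients: [3, 6, 3, 2, 4, 6]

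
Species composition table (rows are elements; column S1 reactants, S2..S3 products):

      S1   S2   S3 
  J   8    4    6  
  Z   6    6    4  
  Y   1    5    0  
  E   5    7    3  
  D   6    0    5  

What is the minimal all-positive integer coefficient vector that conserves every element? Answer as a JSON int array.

J: 5·8 = 40 | 1·4+6·6 = 40
Z: 5·6 = 30 | 1·6+6·4 = 30
Y: 5·1 = 5 | 1·5+6·0 = 5
E: 5·5 = 25 | 1·7+6·3 = 25
D: 5·6 = 30 | 1·0+6·5 = 30
gcd(5,1,6) = 1

Coefficients: [5, 1, 6]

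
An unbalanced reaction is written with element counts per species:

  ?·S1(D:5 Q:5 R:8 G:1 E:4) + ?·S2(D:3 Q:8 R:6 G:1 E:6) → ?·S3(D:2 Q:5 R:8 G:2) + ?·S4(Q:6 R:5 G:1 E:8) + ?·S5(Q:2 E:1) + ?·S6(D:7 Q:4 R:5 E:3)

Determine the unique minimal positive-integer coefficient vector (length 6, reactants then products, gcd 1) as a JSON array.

D: 2·5+5·3 = 25 | 2·2+3·0+5·0+3·7 = 25
Q: 2·5+5·8 = 50 | 2·5+3·6+5·2+3·4 = 50
R: 2·8+5·6 = 46 | 2·8+3·5+5·0+3·5 = 46
G: 2·1+5·1 = 7 | 2·2+3·1+5·0+3·0 = 7
E: 2·4+5·6 = 38 | 2·0+3·8+5·1+3·3 = 38
gcd(2,5,2,3,5,3) = 1

Coefficients: [2, 5, 2, 3, 5, 3]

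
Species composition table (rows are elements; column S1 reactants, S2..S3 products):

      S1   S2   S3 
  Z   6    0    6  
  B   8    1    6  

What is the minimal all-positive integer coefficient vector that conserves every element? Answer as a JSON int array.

Z: 1·6 = 6 | 2·0+1·6 = 6
B: 1·8 = 8 | 2·1+1·6 = 8
gcd(1,2,1) = 1

Coefficients: [1, 2, 1]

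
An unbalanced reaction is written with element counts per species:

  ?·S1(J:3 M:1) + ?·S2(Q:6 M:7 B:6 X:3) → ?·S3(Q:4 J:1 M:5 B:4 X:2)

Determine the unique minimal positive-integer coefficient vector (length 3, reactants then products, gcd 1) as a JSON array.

Q: 1·0+2·6 = 12 | 3·4 = 12
J: 1·3+2·0 = 3 | 3·1 = 3
M: 1·1+2·7 = 15 | 3·5 = 15
B: 1·0+2·6 = 12 | 3·4 = 12
X: 1·0+2·3 = 6 | 3·2 = 6
gcd(1,2,3) = 1

Coefficients: [1, 2, 3]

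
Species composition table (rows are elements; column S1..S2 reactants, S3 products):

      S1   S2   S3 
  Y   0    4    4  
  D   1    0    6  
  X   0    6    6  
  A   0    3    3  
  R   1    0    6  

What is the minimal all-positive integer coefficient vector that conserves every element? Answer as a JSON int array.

Coefficients: [6, 1, 1]

Y: 6·0+1·4 = 4 | 1·4 = 4
D: 6·1+1·0 = 6 | 1·6 = 6
X: 6·0+1·6 = 6 | 1·6 = 6
A: 6·0+1·3 = 3 | 1·3 = 3
R: 6·1+1·0 = 6 | 1·6 = 6
gcd(6,1,1) = 1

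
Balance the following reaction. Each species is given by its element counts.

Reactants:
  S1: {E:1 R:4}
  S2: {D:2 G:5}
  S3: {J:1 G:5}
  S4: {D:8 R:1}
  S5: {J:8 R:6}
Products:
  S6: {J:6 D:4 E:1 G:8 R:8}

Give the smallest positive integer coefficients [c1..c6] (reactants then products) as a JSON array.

J: 5·0+2·0+6·1+2·0+3·8 = 30 | 5·6 = 30
D: 5·0+2·2+6·0+2·8+3·0 = 20 | 5·4 = 20
E: 5·1+2·0+6·0+2·0+3·0 = 5 | 5·1 = 5
G: 5·0+2·5+6·5+2·0+3·0 = 40 | 5·8 = 40
R: 5·4+2·0+6·0+2·1+3·6 = 40 | 5·8 = 40
gcd(5,2,6,2,3,5) = 1

Coefficients: [5, 2, 6, 2, 3, 5]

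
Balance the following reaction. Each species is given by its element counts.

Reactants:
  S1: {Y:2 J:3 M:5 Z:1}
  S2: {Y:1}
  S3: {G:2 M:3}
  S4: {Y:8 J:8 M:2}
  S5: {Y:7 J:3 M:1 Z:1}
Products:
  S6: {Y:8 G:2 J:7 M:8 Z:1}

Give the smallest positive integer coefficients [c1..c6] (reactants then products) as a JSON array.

Coefficients: [3, 3, 4, 2, 1, 4]

Y: 3·2+3·1+4·0+2·8+1·7 = 32 | 4·8 = 32
G: 3·0+3·0+4·2+2·0+1·0 = 8 | 4·2 = 8
J: 3·3+3·0+4·0+2·8+1·3 = 28 | 4·7 = 28
M: 3·5+3·0+4·3+2·2+1·1 = 32 | 4·8 = 32
Z: 3·1+3·0+4·0+2·0+1·1 = 4 | 4·1 = 4
gcd(3,3,4,2,1,4) = 1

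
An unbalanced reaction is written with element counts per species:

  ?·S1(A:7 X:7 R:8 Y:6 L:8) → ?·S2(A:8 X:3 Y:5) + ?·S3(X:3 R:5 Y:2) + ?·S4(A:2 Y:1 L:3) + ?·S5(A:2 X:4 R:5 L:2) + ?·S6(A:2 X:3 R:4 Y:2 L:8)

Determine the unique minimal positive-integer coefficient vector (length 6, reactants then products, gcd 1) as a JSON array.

Coefficients: [4, 2, 3, 2, 1, 3]

A: 4·7 = 28 | 2·8+3·0+2·2+1·2+3·2 = 28
X: 4·7 = 28 | 2·3+3·3+2·0+1·4+3·3 = 28
R: 4·8 = 32 | 2·0+3·5+2·0+1·5+3·4 = 32
Y: 4·6 = 24 | 2·5+3·2+2·1+1·0+3·2 = 24
L: 4·8 = 32 | 2·0+3·0+2·3+1·2+3·8 = 32
gcd(4,2,3,2,1,3) = 1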